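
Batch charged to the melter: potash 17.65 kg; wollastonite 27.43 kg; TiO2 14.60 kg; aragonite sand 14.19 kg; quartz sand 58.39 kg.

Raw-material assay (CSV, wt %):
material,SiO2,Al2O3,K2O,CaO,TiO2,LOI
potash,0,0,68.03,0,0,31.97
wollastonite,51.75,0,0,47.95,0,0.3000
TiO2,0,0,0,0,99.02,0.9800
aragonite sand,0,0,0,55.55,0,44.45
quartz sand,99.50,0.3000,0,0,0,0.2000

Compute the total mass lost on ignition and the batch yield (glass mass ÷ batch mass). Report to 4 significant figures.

LOI loss = 12.29 kg; glass = 120.0 kg; yield = 90.71%

The intermediate values are printed rounded to four significant digits when written out. Full float precision is held at every stage — each reported value carries a single rounding; derived quantities are rebuilt starting from the weights at 120.0 kg of glass at full float precision (the yield, the totals, net glass mass, five oxide percentages, LOI) exactly as printed in the problem or the answer.
Loss on ignition, line by line:
  potash: 17.65 × 0.3197 = 5.643 kg
  wollastonite: 27.43 × 0.003000 = 0.08229 kg
  TiO2: 14.60 × 0.009800 = 0.1431 kg
  aragonite sand: 14.19 × 0.4445 = 6.307 kg
  quartz sand: 58.39 × 0.002000 = 0.1168 kg
Total LOI = 12.29 kg
Glass = batch − LOI = 132.3 − 12.29 = 120.0 kg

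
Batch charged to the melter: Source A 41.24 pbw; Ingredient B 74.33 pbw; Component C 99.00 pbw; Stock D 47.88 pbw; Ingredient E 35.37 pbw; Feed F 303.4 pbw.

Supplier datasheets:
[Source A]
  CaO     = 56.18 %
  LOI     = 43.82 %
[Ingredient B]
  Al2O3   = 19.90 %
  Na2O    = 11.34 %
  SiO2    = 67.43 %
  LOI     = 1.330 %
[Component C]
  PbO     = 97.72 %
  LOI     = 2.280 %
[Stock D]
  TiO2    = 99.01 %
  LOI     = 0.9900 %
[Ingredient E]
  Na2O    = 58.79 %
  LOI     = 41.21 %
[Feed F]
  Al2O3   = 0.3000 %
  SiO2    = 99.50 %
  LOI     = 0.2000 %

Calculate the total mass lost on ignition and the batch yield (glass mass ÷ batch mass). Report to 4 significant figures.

LOI loss = 36.97 pbw; glass = 564.2 pbw; yield = 93.85%

In-progress results appear, rounded to 4 significant figures, across the worked steps — the working math carries full precision in every operation — each reported result takes a single rounding; derived quantities (six oxide percentages, LOI, the yield, totals, net glass mass) are re-derived starting from the weights per 564.2 pbw of glass in exact precision as given in the question or the answer.
Material-by-material LOI:
  Source A: 41.24 × 0.4382 = 18.07 pbw
  Ingredient B: 74.33 × 0.01330 = 0.9886 pbw
  Component C: 99.00 × 0.02280 = 2.257 pbw
  Stock D: 47.88 × 0.009900 = 0.4740 pbw
  Ingredient E: 35.37 × 0.4121 = 14.58 pbw
  Feed F: 303.4 × 0.002000 = 0.6068 pbw
Total LOI = 36.97 pbw
Glass = batch − LOI = 601.2 − 36.97 = 564.2 pbw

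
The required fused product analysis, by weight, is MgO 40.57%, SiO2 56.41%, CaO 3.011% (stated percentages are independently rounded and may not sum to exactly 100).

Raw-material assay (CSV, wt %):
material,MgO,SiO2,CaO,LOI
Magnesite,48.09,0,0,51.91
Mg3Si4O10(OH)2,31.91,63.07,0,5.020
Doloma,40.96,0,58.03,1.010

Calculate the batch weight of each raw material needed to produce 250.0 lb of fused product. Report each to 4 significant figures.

Mid-chain values are displayed rounded to 4 significant figures alongside each step. Each numeric step keeps full precision end to end; every reported result takes just one rounding — all derived quantities (totals, net glass mass, LOI, three oxide percentages, the yield) are re-derived from the batch weights for 250.0 lb of glass at full float precision, as given in the problem or answer text.
Oxide-by-oxide targets in 250.0 lb fused product:
  MgO: 40.57% × 250.0 = 101.4 lb
  SiO2: 56.41% × 250.0 = 141.0 lb
  CaO: 3.011% × 250.0 = 7.528 lb
Balance tally, oxide-wise, from the weights as reported, on the stated basis (summed amounts equal target values given rounding of the digits):
  MgO: 51.49·0.4809 + 223.6·0.3191 + 12.97·0.4096 = 101.4 lb (target 101.4 lb)
  SiO2: 223.6·0.6307 = 141.0 lb (target 141.0 lb)
  CaO: 12.97·0.5803 = 7.526 lb (target 7.528 lb)
Consistency of the glass mass: whole batch net of LOI = 250.0 lb (oxide target masses add up to 250.0 lb; versus the stated basis of 250.0 lb — differing by rounding only).
Batch total: Σ batch = 288.1 lb; LOI removed, Σ of batch·LOI: 38.08 lb; the yield ratio, glass ÷ batch: 86.78%.

Batch per 250.0 lb fused product:
  Magnesite: 51.49 lb
  Mg3Si4O10(OH)2: 223.6 lb
  Doloma: 12.97 lb
Total batch = 288.1 lb; LOI loss = 38.08 lb; yield = 86.78%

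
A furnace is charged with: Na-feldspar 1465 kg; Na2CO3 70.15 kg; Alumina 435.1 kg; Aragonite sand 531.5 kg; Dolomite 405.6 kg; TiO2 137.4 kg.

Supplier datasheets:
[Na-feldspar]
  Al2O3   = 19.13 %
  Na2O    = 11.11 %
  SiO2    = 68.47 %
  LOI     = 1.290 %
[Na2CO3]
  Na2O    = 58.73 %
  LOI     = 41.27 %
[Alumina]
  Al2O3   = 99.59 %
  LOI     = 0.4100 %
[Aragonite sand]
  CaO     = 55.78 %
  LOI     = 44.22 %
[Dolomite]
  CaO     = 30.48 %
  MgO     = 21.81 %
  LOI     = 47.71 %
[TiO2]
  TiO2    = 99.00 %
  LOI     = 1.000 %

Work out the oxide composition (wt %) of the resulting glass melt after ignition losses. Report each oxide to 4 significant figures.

Mid-chain values are displayed with 4-significant-figure rounding within the worked lines. Every computation holds exact precision through every step; each reported result receives exactly one rounding — derived quantities (the totals, ignition loss, the six compositions, yield, net glass mass) are re-derived from the weighed amounts on 2565 kg of glass at full float precision exactly as printed in problem or answer.
Oxide-by-oxide delivered mass:
  CaO: 531.5·0.5578 + 405.6·0.3048 = 420.1 kg
  TiO2: 137.4·0.9900 = 136.0 kg
  Al2O3: 1465·0.1913 + 435.1·0.9959 = 713.6 kg
  Na2O: 1465·0.1111 + 70.15·0.5873 = 204.0 kg
  MgO: 405.6·0.2181 = 88.46 kg
  SiO2: 1465·0.6847 = 1003 kg
LOI: 1465·0.01290 + 70.15·0.4127 + 435.1·0.004100 + 531.5·0.4422 + 405.6·0.4771 + 137.4·0.01000 = 479.5 kg
Resulting glass, batch − LOI: 3045 − 479.5 = 2565 kg (= Σ oxide masses)
percent by weight: oxide/glass ×100

Glass mass = 2565 kg (batch 3045 − LOI 479.5).
Composition: CaO 16.38%, TiO2 5.303%, Al2O3 27.82%, Na2O 7.951%, MgO 3.449%, SiO2 39.10%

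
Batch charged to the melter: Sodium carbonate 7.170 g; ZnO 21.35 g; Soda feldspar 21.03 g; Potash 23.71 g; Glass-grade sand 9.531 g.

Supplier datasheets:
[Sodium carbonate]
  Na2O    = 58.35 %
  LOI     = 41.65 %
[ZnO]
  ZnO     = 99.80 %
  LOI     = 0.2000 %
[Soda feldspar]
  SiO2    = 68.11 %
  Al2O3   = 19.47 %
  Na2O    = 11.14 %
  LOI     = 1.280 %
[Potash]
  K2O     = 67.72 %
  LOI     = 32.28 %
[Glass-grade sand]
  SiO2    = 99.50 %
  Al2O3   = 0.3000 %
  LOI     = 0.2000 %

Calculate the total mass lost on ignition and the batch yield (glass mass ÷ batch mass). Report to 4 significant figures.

LOI loss = 10.97 g; glass = 71.82 g; yield = 86.75%

All internal work keeps full float precision in all steps; values along the way are displayed (rounded to 4 significant digits) alongside each step; every reported number is rounded just once. All derived quantities (LOI, totals, glass mass, the five compositions, the yield) are recomputed from the weighed amounts for 71.82 g of glass at full float precision, as quoted within either problem or answer.
Loss on ignition, line by line:
  Sodium carbonate: 7.170 × 0.4165 = 2.986 g
  ZnO: 21.35 × 0.002000 = 0.04270 g
  Soda feldspar: 21.03 × 0.01280 = 0.2692 g
  Potash: 23.71 × 0.3228 = 7.654 g
  Glass-grade sand: 9.531 × 0.002000 = 0.01906 g
Total LOI = 10.97 g
Glass = batch − LOI = 82.79 − 10.97 = 71.82 g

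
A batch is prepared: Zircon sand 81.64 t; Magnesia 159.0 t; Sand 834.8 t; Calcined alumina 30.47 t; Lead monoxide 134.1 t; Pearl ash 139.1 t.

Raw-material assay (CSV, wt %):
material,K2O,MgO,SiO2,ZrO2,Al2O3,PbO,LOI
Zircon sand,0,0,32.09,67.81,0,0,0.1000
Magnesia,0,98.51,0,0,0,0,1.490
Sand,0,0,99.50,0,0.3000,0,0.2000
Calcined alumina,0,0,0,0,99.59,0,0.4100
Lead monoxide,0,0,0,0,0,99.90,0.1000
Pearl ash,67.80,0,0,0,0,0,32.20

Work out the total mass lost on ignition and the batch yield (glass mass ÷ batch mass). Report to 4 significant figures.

Values along the way are displayed rounded to 4 significant digits within the worked lines. The whole derivation keeps full float precision end to end — every reported number is rounded a single time. Derived quantities, which include the totals, ignition loss, six oxide percentages, the yield, net glass mass, are rebuilt in exact precision, as set out in problem or answer, from the batch weights per 1330 t of glass.
Loss on ignition, line by line:
  Zircon sand: 81.64 × 0.001000 = 0.08164 t
  Magnesia: 159.0 × 0.01490 = 2.369 t
  Sand: 834.8 × 0.002000 = 1.670 t
  Calcined alumina: 30.47 × 0.004100 = 0.1249 t
  Lead monoxide: 134.1 × 0.001000 = 0.1341 t
  Pearl ash: 139.1 × 0.3220 = 44.79 t
Total LOI = 49.17 t
Glass = batch − LOI = 1379 − 49.17 = 1330 t

LOI loss = 49.17 t; glass = 1330 t; yield = 96.43%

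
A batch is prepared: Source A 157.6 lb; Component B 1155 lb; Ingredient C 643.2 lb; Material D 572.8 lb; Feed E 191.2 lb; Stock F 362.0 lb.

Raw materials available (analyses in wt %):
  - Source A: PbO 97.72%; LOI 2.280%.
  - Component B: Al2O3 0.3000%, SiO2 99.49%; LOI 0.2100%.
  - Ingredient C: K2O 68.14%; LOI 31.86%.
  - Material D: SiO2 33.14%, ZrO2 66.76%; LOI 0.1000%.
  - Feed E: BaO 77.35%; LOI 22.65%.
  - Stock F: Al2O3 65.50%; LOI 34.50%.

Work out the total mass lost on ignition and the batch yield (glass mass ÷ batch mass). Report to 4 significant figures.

LOI loss = 379.7 lb; glass = 2702 lb; yield = 87.68%

The working math keeps full float precision from first step to last — in-progress results appear with 4-significant-digit rounding in the working; each reported value carries a single rounding; the derived quantities (the totals, yield, LOI, six oxide percentages, net glass mass) are re-derived in full precision starting from the weights for 2702 lb of glass, exactly as shown in question or answer.
LOI of each material in turn:
  Source A: 157.6 × 0.02280 = 3.593 lb
  Component B: 1155 × 0.002100 = 2.425 lb
  Ingredient C: 643.2 × 0.3186 = 204.9 lb
  Material D: 572.8 × 0.001000 = 0.5728 lb
  Feed E: 191.2 × 0.2265 = 43.31 lb
  Stock F: 362.0 × 0.3450 = 124.9 lb
Total LOI = 379.7 lb
Glass = batch − LOI = 3082 − 379.7 = 2702 lb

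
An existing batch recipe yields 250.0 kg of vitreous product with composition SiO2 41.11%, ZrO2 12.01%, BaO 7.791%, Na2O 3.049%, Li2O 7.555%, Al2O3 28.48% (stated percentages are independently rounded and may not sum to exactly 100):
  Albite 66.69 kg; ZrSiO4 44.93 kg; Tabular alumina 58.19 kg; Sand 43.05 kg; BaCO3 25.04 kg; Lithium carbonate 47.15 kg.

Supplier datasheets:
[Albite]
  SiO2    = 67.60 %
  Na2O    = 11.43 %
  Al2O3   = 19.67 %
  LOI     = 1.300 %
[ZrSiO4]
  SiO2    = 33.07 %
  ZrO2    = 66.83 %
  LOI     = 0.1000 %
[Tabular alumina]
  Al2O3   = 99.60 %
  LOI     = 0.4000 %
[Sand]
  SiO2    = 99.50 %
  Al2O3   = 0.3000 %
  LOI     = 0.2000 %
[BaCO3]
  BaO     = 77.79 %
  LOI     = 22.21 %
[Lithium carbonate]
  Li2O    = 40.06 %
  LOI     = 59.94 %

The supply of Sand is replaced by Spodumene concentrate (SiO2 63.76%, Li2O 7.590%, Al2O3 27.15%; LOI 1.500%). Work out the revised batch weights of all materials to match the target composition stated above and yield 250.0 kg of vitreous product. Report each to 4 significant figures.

Rounding to four significant digits extends to every working value as printed; each numeric step maintains full precision at all times; each reported number is rounded only once; all derived quantities (totals, the yield, glass mass, ignition loss, the six compositions) are re-derived at full float precision from the weighed amounts per 250.0 kg of glass, exactly as shown in question or answer.
Oxide-by-oxide targets in 250.0 kg vitreous product:
  SiO2: 41.11% × 250.0 = 102.8 kg
  ZrO2: 12.01% × 250.0 = 30.02 kg
  BaO: 7.791% × 250.0 = 19.48 kg
  Na2O: 3.049% × 250.0 = 7.622 kg
  Li2O: 7.555% × 250.0 = 18.89 kg
  Al2O3: 28.48% × 250.0 = 71.20 kg
Mass-balance tally per oxide with the batch weights as given, on the stated basis (oxide sums agree with the targets once rounding is allowed for):
  SiO2: 66.69·0.6760 + 44.93·0.3307 + 67.18·0.6376 = 102.8 kg (target 102.8 kg)
  ZrO2: 44.93·0.6683 = 30.03 kg (target 30.02 kg)
  BaO: 25.04·0.7779 = 19.48 kg (target 19.48 kg)
  Na2O: 66.69·0.1143 = 7.623 kg (target 7.622 kg)
  Li2O: 67.18·0.07590 + 34.42·0.4006 = 18.89 kg (target 18.89 kg)
  Al2O3: 66.69·0.1967 + 40.00·0.9960 + 67.18·0.2715 = 71.20 kg (target 71.20 kg)
Auditing the glass mass value: Σ batch − LOI loss = 250.0 kg (per-oxide target masses sum to 250.0 kg; against the stated basis, 250.0 kg — differing by rounding only).
Total batch = Σ batch = 278.3 kg; LOI removed, Σ of batch·LOI: 28.27 kg; yield = glass ÷ total batch = 89.84%.

Revised batch per 250.0 kg vitreous product:
  Albite: 66.69 kg
  ZrSiO4: 44.93 kg
  Tabular alumina: 40.00 kg
  Spodumene concentrate: 67.18 kg
  BaCO3: 25.04 kg
  Lithium carbonate: 34.42 kg
Total batch = 278.3 kg; LOI loss = 28.27 kg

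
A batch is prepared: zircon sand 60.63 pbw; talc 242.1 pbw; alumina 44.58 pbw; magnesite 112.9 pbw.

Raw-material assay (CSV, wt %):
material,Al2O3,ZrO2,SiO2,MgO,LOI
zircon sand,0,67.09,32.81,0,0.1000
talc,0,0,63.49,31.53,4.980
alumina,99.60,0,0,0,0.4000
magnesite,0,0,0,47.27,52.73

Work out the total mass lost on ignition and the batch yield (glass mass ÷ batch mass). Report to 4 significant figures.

LOI loss = 71.83 pbw; glass = 388.4 pbw; yield = 84.39%

In-progress results are displayed rounded to 4 significant figures within the worked lines — every computation keeps exact precision through every step — every reported value includes exactly one rounding — derived quantities are re-derived in exact precision (the yield, net glass mass, the totals, LOI, four oxide percentages) from the weighed amounts on 388.4 pbw of glass as given in the problem or the answer.
Per-material ignition loss:
  zircon sand: 60.63 × 0.001000 = 0.06063 pbw
  talc: 242.1 × 0.04980 = 12.06 pbw
  alumina: 44.58 × 0.004000 = 0.1783 pbw
  magnesite: 112.9 × 0.5273 = 59.53 pbw
Total LOI = 71.83 pbw
Glass = batch − LOI = 460.2 − 71.83 = 388.4 pbw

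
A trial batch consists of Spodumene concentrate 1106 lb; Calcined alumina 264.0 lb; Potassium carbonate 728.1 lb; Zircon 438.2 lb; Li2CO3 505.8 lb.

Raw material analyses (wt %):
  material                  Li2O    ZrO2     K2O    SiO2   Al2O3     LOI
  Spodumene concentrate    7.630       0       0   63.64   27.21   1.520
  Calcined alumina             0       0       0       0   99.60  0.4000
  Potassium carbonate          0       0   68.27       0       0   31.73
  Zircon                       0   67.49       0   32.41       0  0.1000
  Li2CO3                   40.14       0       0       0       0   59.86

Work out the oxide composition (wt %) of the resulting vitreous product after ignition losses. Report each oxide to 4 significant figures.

Working values are shown rounded to 4 significant digits at each printed step. The whole derivation holds full float precision at every stage. A single rounding yields each reported result; the derived quantities, which include totals, ignition loss, the five compositions, yield, net glass mass, are computed in full float precision, exactly as printed in problem or answer, from the batch weights per 2490 lb of glass.
Delivered oxide masses:
  Li2O: 1106·0.07630 + 505.8·0.4014 = 287.4 lb
  ZrO2: 438.2·0.6749 = 295.7 lb
  K2O: 728.1·0.6827 = 497.1 lb
  SiO2: 1106·0.6364 + 438.2·0.3241 = 845.9 lb
  Al2O3: 1106·0.2721 + 264.0·0.9960 = 563.9 lb
LOI: 1106·0.01520 + 264.0·0.004000 + 728.1·0.3173 + 438.2·0.001000 + 505.8·0.5986 = 552.1 lb
Net of LOI, the glass mass = 3042 − 552.1 = 2490 lb (consistent with Σ oxide mass)
percent by weight: oxide/glass ×100

Glass mass = 2490 lb (batch 3042 − LOI 552.1).
Composition: Li2O 11.54%, ZrO2 11.88%, K2O 19.96%, SiO2 33.97%, Al2O3 22.65%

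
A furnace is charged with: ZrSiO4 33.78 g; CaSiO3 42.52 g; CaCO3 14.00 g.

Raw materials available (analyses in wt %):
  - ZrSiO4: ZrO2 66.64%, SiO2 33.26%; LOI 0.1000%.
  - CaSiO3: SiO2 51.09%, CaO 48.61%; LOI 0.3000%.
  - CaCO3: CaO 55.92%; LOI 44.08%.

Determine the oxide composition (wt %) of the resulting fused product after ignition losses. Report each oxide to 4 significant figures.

Mid-chain values are shown, with 4-significant-digit rounding, in the working; the working math maintains full precision in every operation; every reported result is rounded just once. The derived quantities, which include glass mass, the yield, the three compositions, the totals, ignition loss, are recomputed in exact precision, as quoted within the problem or answer text, using the weight values on 83.97 g of glass.
Oxide masses out of the charge:
  ZrO2: 33.78·0.6664 = 22.51 g
  SiO2: 33.78·0.3326 + 42.52·0.5109 = 32.96 g
  CaO: 42.52·0.4861 + 14.00·0.5592 = 28.50 g
LOI: 33.78·0.001000 + 42.52·0.003000 + 14.00·0.4408 = 6.333 g
Glass mass = batch − LOI = 90.30 − 6.333 = 83.97 g (the oxide masses sum to this)
percent by weight: oxide/glass ×100

Glass mass = 83.97 g (batch 90.30 − LOI 6.333).
Composition: ZrO2 26.81%, SiO2 39.25%, CaO 33.94%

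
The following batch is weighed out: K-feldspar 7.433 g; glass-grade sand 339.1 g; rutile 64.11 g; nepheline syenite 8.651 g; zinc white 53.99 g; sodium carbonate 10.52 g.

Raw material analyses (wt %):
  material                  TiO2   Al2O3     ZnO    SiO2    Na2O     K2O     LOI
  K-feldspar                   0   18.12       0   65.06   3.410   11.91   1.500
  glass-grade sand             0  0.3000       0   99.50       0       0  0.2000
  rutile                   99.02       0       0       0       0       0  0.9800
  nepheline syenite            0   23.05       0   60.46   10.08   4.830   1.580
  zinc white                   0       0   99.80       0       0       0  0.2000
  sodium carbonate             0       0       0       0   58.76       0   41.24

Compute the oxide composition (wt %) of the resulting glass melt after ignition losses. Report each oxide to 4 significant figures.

Glass mass = 477.8 g (batch 483.8 − LOI 6.001).
Composition: TiO2 13.29%, Al2O3 0.9121%, ZnO 11.28%, SiO2 72.72%, Na2O 1.529%, K2O 0.2727%

All internal work holds full float precision at all times — values along the way are displayed (rounded to 4 significant digits) within the worked lines. Every reported result receives exactly one rounding — the derived quantities, which include six oxide percentages, the totals, yield, LOI, net glass mass, are rebuilt at exact precision, as given in question or answer, from the batch weights on 477.8 g of glass.
Per-oxide mass from batch:
  TiO2: 64.11·0.9902 = 63.48 g
  Al2O3: 7.433·0.1812 + 339.1·0.003000 + 8.651·0.2305 = 4.358 g
  ZnO: 53.99·0.9980 = 53.88 g
  SiO2: 7.433·0.6506 + 339.1·0.9950 + 8.651·0.6046 = 347.5 g
  Na2O: 7.433·0.03410 + 8.651·0.1008 + 10.52·0.5876 = 7.307 g
  K2O: 7.433·0.1191 + 8.651·0.04830 = 1.303 g
LOI: 7.433·0.01500 + 339.1·0.002000 + 64.11·0.009800 + 8.651·0.01580 + 53.99·0.002000 + 10.52·0.4124 = 6.001 g
Net of LOI, the glass mass = 483.8 − 6.001 = 477.8 g (consistent with Σ oxide mass)
wt % = oxide mass / glass mass × 100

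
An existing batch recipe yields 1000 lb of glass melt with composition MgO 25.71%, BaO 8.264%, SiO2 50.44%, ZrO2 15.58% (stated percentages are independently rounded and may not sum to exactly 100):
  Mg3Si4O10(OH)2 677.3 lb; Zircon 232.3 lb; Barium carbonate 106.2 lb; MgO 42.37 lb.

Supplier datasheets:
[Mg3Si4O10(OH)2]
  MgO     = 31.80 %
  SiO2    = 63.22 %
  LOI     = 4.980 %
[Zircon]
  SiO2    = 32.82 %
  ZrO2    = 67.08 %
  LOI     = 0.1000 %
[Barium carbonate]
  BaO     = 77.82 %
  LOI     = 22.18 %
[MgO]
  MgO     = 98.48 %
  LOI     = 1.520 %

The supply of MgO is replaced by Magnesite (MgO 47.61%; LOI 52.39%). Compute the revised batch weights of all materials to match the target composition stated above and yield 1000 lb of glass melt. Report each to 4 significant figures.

The whole derivation keeps full float precision from start to finish. In-progress results are printed rounded to 4 significant figures. Each reported value is rounded only once; derived quantities are computed in full float precision (the totals, LOI, glass mass, four oxide percentages, yield) from the batch weights on 1000 lb of glass as they appear in the question or the answer.
Oxide-by-oxide targets in 1000 lb glass melt:
  MgO: 25.71% × 1000 = 257.1 lb
  BaO: 8.264% × 1000 = 82.64 lb
  SiO2: 50.44% × 1000 = 504.4 lb
  ZrO2: 15.58% × 1000 = 155.8 lb
Per-oxide balance check working from each reported weight, at the basis given (target by target, the sums agree up to rounding of the answer):
  MgO: 677.3·0.3180 + 87.64·0.4761 = 257.1 lb (target 257.1 lb)
  BaO: 106.2·0.7782 = 82.64 lb (target 82.64 lb)
  SiO2: 677.3·0.6322 + 232.3·0.3282 = 504.4 lb (target 504.4 lb)
  ZrO2: 232.3·0.6708 = 155.8 lb (target 155.8 lb)
The glass-mass cross-check: batch total minus LOI = 1000 lb (per-oxide target masses sum to 999.9 lb; with the basis standing at 1000 lb — a pure rounding effect).
Batch total: Σ batch = 1103 lb; loss to ignition Σ batch·LOI = 103.4 lb; as yield: glass ÷ batch → 90.63%.

Revised batch per 1000 lb glass melt:
  Mg3Si4O10(OH)2: 677.3 lb
  Zircon: 232.3 lb
  Barium carbonate: 106.2 lb
  Magnesite: 87.64 lb
Total batch = 1103 lb; LOI loss = 103.4 lb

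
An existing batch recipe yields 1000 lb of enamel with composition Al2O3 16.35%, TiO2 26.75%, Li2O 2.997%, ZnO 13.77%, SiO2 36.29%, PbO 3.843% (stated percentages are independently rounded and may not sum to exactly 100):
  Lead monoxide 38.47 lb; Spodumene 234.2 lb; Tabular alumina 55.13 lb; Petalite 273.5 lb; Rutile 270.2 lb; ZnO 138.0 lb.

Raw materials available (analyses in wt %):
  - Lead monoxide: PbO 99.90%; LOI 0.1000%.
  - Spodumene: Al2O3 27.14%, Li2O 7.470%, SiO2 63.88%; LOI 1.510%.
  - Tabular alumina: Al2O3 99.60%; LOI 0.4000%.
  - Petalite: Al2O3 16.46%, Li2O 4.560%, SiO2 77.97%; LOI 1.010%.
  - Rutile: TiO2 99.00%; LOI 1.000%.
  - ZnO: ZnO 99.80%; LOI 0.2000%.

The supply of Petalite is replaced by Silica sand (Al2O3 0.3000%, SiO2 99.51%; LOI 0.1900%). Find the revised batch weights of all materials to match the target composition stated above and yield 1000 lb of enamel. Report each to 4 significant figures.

Revised batch per 1000 lb enamel:
  Lead monoxide: 38.47 lb
  Spodumene: 401.2 lb
  Tabular alumina: 54.51 lb
  Silica sand: 107.1 lb
  Rutile: 270.2 lb
  ZnO: 138.0 lb
Total batch = 1009 lb; LOI loss = 9.496 lb

Values along the way appear (rounded to 4 significant figures) in the working. Full precision is maintained in all steps — each reported number receives exactly one rounding — all derived quantities are re-derived from the weighed amounts per 1000 lb of glass in exact precision (glass mass, ignition loss, the totals, the six compositions, the yield) as given in the question or the answer.
Oxide-by-oxide targets in 1000 lb enamel:
  Al2O3: 16.35% × 1000 = 163.5 lb
  TiO2: 26.75% × 1000 = 267.5 lb
  Li2O: 2.997% × 1000 = 29.97 lb
  ZnO: 13.77% × 1000 = 137.7 lb
  SiO2: 36.29% × 1000 = 362.9 lb
  PbO: 3.843% × 1000 = 38.43 lb
Oxide-by-oxide audit on the weights just shown, versus the basis set out (oxide sums agree with the targets net of answer rounding effects):
  Al2O3: 401.2·0.2714 + 54.51·0.9960 + 107.1·0.003000 = 163.5 lb (target 163.5 lb)
  TiO2: 270.2·0.9900 = 267.5 lb (target 267.5 lb)
  Li2O: 401.2·0.07470 = 29.97 lb (target 29.97 lb)
  ZnO: 138.0·0.9980 = 137.7 lb (target 137.7 lb)
  SiO2: 401.2·0.6388 + 107.1·0.9951 = 362.9 lb (target 362.9 lb)
  PbO: 38.47·0.9990 = 38.43 lb (target 38.43 lb)
Glass-mass closure: batch Σ − ignition loss = 1000 lb (oxide target masses add up to 1000 lb; versus the stated basis of 1000 lb — rounding explains the deltas).
Whole-batch sum: Σ batch = 1009 lb; ignition loss, Σ(batch × LOI) = 9.496 lb; the yield ratio, glass ÷ batch: 99.06%.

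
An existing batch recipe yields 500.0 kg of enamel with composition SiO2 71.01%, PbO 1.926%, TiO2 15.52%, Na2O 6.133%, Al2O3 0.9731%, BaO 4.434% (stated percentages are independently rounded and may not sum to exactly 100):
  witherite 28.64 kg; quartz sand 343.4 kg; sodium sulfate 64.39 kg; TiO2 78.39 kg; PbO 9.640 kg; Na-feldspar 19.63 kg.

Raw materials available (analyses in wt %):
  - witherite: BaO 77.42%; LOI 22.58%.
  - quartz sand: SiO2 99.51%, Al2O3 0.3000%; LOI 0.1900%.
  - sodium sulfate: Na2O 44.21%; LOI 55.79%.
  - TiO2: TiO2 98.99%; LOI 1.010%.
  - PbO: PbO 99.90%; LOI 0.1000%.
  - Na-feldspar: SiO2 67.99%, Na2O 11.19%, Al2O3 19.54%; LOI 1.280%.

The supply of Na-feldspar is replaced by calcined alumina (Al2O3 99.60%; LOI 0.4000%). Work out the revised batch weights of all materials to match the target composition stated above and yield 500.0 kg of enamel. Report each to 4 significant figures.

Revised batch per 500.0 kg enamel:
  witherite: 28.64 kg
  quartz sand: 356.8 kg
  sodium sulfate: 69.36 kg
  TiO2: 78.39 kg
  PbO: 9.640 kg
  calcined alumina: 3.810 kg
Total batch = 546.6 kg; LOI loss = 46.66 kg

All internal work carries full precision in every operation; intermediates are displayed, rounded to 4 significant digits, in the printout; every reported result takes just one rounding — all derived quantities (ignition loss, net glass mass, the six compositions, yield, totals) are recomputed at full precision from the batch weights at 500.0 kg of glass exactly as shown in either problem or answer.
Target oxide masses per 500.0 kg enamel:
  SiO2: 71.01% × 500.0 = 355.0 kg
  PbO: 1.926% × 500.0 = 9.630 kg
  TiO2: 15.52% × 500.0 = 77.60 kg
  Na2O: 6.133% × 500.0 = 30.66 kg
  Al2O3: 0.9731% × 500.0 = 4.866 kg
  BaO: 4.434% × 500.0 = 22.17 kg
Verifying the oxide balance using the reported weights, per the basis as stated (delivered sums recover each target up to rounding of the answer):
  SiO2: 356.8·0.9951 = 355.1 kg (target 355.0 kg)
  PbO: 9.640·0.9990 = 9.630 kg (target 9.630 kg)
  TiO2: 78.39·0.9899 = 77.60 kg (target 77.60 kg)
  Na2O: 69.36·0.4421 = 30.66 kg (target 30.66 kg)
  Al2O3: 356.8·0.003000 + 3.810·0.9960 = 4.865 kg (target 4.866 kg)
  BaO: 28.64·0.7742 = 22.17 kg (target 22.17 kg)
Glass-mass sanity pass: the batch minus its LOI: 500.0 kg (the targets, summed, come to 500.0 kg; versus the stated basis of 500.0 kg — differing by rounding only).
Whole-batch sum: Σ batch = 546.6 kg; LOI removed, Σ of batch·LOI: 46.66 kg; the yield ratio, glass ÷ batch: 91.46%.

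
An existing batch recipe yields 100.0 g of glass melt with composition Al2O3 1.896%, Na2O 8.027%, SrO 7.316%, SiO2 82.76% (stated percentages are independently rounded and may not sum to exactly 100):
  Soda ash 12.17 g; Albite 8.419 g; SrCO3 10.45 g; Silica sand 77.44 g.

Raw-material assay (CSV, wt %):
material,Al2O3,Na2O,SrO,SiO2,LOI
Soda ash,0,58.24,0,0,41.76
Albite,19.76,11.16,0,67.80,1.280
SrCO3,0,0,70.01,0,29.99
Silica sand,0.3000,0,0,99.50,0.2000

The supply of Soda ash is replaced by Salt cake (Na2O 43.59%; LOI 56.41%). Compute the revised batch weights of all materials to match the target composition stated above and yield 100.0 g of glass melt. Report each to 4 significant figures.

Intermediates are printed (rounded to 4 significant digits) when written out — all internal work carries exact precision through the solve — each reported number takes a single rounding. The derived quantities are rebuilt in exact precision (totals, yield, the four compositions, glass mass, ignition loss) starting from the weights on 100.0 g of glass precisely as stated by the problem or answer text.
Target oxide masses per 100.0 g glass melt:
  Al2O3: 1.896% × 100.0 = 1.896 g
  Na2O: 8.027% × 100.0 = 8.027 g
  SrO: 7.316% × 100.0 = 7.316 g
  SiO2: 82.76% × 100.0 = 82.76 g
Oxide-by-oxide audit from the weights as reported, against the basis in use (delivered sums recover each target within answer rounding):
  Al2O3: 8.419·0.1976 + 77.44·0.003000 = 1.896 g (target 1.896 g)
  Na2O: 16.26·0.4359 + 8.419·0.1116 = 8.027 g (target 8.027 g)
  SrO: 10.45·0.7001 = 7.316 g (target 7.316 g)
  SiO2: 8.419·0.6780 + 77.44·0.9950 = 82.76 g (target 82.76 g)
Glass-mass bookkeeping: whole batch net of LOI = 100.0 g (per-oxide target masses sum to 100.0 g; stated basis 100.0 g — deltas are rounding alone).
Batch grand total — Σ batch = 112.6 g; LOI loss = Σ batch·LOI = 12.57 g; as yield: glass ÷ batch → 88.83%.

Revised batch per 100.0 g glass melt:
  Salt cake: 16.26 g
  Albite: 8.419 g
  SrCO3: 10.45 g
  Silica sand: 77.44 g
Total batch = 112.6 g; LOI loss = 12.57 g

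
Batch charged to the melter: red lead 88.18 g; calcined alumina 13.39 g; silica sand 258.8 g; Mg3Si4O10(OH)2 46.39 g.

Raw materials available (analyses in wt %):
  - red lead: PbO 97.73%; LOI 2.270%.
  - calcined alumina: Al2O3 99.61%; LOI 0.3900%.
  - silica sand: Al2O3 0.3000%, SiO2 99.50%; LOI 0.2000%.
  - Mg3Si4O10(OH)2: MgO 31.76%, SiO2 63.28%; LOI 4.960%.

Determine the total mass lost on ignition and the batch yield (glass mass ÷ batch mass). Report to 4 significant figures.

The working math maintains full precision in every operation — intermediates are printed rounded to four significant figures on the page — every reported number takes a single rounding — the derived quantities (LOI, the four compositions, glass mass, the yield, the totals) are re-derived from the batch weights at 401.9 g of glass at full float precision as they appear in question or answer.
Each material's LOI contribution:
  red lead: 88.18 × 0.02270 = 2.002 g
  calcined alumina: 13.39 × 0.003900 = 0.05222 g
  silica sand: 258.8 × 0.002000 = 0.5176 g
  Mg3Si4O10(OH)2: 46.39 × 0.04960 = 2.301 g
Total LOI = 4.872 g
Glass = batch − LOI = 406.8 − 4.872 = 401.9 g

LOI loss = 4.872 g; glass = 401.9 g; yield = 98.80%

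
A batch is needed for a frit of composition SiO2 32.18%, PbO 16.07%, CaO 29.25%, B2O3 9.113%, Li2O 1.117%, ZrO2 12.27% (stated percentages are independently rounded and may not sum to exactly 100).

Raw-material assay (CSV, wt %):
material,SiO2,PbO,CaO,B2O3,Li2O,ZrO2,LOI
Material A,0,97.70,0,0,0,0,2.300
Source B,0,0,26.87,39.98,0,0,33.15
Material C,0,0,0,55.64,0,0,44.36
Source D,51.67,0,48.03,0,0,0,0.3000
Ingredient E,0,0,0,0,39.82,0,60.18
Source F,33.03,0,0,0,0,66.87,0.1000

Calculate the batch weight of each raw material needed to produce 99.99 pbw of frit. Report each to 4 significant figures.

Batch per 99.99 pbw frit:
  Material A: 16.45 pbw
  Source B: 18.50 pbw
  Material C: 3.086 pbw
  Source D: 50.55 pbw
  Ingredient E: 2.805 pbw
  Source F: 18.35 pbw
Total batch = 109.7 pbw; LOI loss = 9.738 pbw; yield = 91.13%

Every computation keeps exact precision throughout. Mid-chain values appear (rounded to four significant figures) alongside each step — every reported result sees exactly one rounding — all derived quantities are computed at exact precision (totals, glass mass, yield, ignition loss, six oxide percentages) from the batch weights on 99.99 pbw of glass, as given in question or answer.
Per-oxide target masses for 99.99 pbw frit:
  SiO2: 32.18% × 99.99 = 32.18 pbw
  PbO: 16.07% × 99.99 = 16.07 pbw
  CaO: 29.25% × 99.99 = 29.25 pbw
  B2O3: 9.113% × 99.99 = 9.112 pbw
  Li2O: 1.117% × 99.99 = 1.117 pbw
  ZrO2: 12.27% × 99.99 = 12.27 pbw
Verifying the oxide balance given the weights on record, versus the basis set out (sums match the target masses net of answer rounding effects):
  SiO2: 50.55·0.5167 + 18.35·0.3303 = 32.18 pbw (target 32.18 pbw)
  PbO: 16.45·0.9770 = 16.07 pbw (target 16.07 pbw)
  CaO: 18.50·0.2687 + 50.55·0.4803 = 29.25 pbw (target 29.25 pbw)
  B2O3: 18.50·0.3998 + 3.086·0.5564 = 9.113 pbw (target 9.112 pbw)
  Li2O: 2.805·0.3982 = 1.117 pbw (target 1.117 pbw)
  ZrO2: 18.35·0.6687 = 12.27 pbw (target 12.27 pbw)
Glass-mass bookkeeping: batch total minus LOI = 100.0 pbw (targets for the oxides total 99.99 pbw; with the basis standing at 99.99 pbw — rounding explains the deltas).
Batch total: Σ batch = 109.7 pbw; ignition loss, Σ(batch × LOI) = 9.738 pbw; yield, glass over the total, = 91.13%.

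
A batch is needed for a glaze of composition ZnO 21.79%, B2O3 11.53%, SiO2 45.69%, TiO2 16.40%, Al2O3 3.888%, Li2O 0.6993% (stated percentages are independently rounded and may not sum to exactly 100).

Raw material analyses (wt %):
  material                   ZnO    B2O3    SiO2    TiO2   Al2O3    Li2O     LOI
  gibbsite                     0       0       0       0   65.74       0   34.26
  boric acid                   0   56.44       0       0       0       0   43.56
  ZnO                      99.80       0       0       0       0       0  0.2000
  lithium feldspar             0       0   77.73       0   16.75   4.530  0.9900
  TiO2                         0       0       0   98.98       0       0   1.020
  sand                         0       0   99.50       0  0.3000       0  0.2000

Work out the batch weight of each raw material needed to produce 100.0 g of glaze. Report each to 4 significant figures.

Batch per 100.0 g glaze:
  gibbsite: 1.826 g
  boric acid: 20.43 g
  ZnO: 21.83 g
  lithium feldspar: 15.44 g
  TiO2: 16.57 g
  sand: 33.86 g
Total batch = 110.0 g; LOI loss = 9.958 g; yield = 90.94%

The whole derivation runs at exact precision in all steps — values along the way are shown (rounded to 4 significant digits) between the steps. A single rounding completes each reported number. All derived quantities, which include the yield, net glass mass, LOI, the totals, the six compositions, are re-derived in full float precision, as written in the problem or answer text, from the weighed amounts on 100.0 g of glass.
Target masses of each oxide per 100.0 g glaze:
  ZnO: 21.79% × 100.0 = 21.79 g
  B2O3: 11.53% × 100.0 = 11.53 g
  SiO2: 45.69% × 100.0 = 45.69 g
  TiO2: 16.40% × 100.0 = 16.40 g
  Al2O3: 3.888% × 100.0 = 3.888 g
  Li2O: 0.6993% × 100.0 = 0.6993 g
Per-oxide balance check on the weights just shown, relative to the basis at hand (sums match the target masses inside rounding margins):
  ZnO: 21.83·0.9980 = 21.79 g (target 21.79 g)
  B2O3: 20.43·0.5644 = 11.53 g (target 11.53 g)
  SiO2: 15.44·0.7773 + 33.86·0.9950 = 45.69 g (target 45.69 g)
  TiO2: 16.57·0.9898 = 16.40 g (target 16.40 g)
  Al2O3: 1.826·0.6574 + 15.44·0.1675 + 33.86·0.003000 = 3.888 g (target 3.888 g)
  Li2O: 15.44·0.04530 = 0.6994 g (target 0.6993 g)
The glass-mass cross-check: total batch − LOI = 100.0 g (the Σ of target masses is 100.0 g; basis as stated: 100.0 g — any gap is answer rounding).
Summing the batch: Σ batch = 110.0 g; the LOI term Σ batch·LOI equals 9.958 g; yield: glass divided by total = 90.94%.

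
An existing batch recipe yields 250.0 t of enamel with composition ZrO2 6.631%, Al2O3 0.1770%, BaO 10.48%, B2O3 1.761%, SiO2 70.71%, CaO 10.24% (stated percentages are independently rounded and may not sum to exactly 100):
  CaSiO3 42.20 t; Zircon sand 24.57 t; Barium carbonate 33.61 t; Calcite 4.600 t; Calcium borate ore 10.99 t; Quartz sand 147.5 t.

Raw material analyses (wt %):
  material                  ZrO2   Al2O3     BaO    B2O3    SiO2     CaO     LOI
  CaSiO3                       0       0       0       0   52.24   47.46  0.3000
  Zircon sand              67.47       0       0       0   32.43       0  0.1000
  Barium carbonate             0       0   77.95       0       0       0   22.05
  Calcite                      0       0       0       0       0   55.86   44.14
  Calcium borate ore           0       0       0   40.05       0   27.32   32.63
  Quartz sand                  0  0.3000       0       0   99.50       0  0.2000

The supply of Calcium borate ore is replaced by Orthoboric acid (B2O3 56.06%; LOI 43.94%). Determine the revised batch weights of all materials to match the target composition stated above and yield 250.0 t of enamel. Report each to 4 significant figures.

Revised batch per 250.0 t enamel:
  CaSiO3: 42.20 t
  Zircon sand: 24.57 t
  Barium carbonate: 33.61 t
  Calcite: 9.976 t
  Orthoboric acid: 7.853 t
  Quartz sand: 147.5 t
Total batch = 265.7 t; LOI loss = 15.71 t

The whole derivation holds full float precision from start to finish — mid-chain values are displayed (rounded to four significant digits) in the printout. Each reported number is rounded once only; the derived quantities are computed in full precision (net glass mass, the six compositions, the yield, the totals, ignition loss) from the batch weights on 250.0 t of glass as written in problem or answer.
Oxide mass targets, per 250.0 t enamel:
  ZrO2: 6.631% × 250.0 = 16.58 t
  Al2O3: 0.1770% × 250.0 = 0.4425 t
  BaO: 10.48% × 250.0 = 26.20 t
  B2O3: 1.761% × 250.0 = 4.402 t
  SiO2: 70.71% × 250.0 = 176.8 t
  CaO: 10.24% × 250.0 = 25.60 t
Verifying the oxide balance working from each reported weight, versus the basis set out (target by target, the sums agree given rounding of the digits):
  ZrO2: 24.57·0.6747 = 16.58 t (target 16.58 t)
  Al2O3: 147.5·0.003000 = 0.4425 t (target 0.4425 t)
  BaO: 33.61·0.7795 = 26.20 t (target 26.20 t)
  B2O3: 7.853·0.5606 = 4.402 t (target 4.402 t)
  SiO2: 42.20·0.5224 + 24.57·0.3243 + 147.5·0.9950 = 176.8 t (target 176.8 t)
  CaO: 42.20·0.4746 + 9.976·0.5586 = 25.60 t (target 25.60 t)
Mass balance on the glass: total charge less LOI = 250.0 t (targets for the oxides total 250.0 t; versus the stated basis of 250.0 t — a pure rounding effect).
Adding the batch up: Σ batch = 265.7 t; Σ batch·LOI gives LOI loss = 15.71 t; yield, glass over the total, = 94.09%.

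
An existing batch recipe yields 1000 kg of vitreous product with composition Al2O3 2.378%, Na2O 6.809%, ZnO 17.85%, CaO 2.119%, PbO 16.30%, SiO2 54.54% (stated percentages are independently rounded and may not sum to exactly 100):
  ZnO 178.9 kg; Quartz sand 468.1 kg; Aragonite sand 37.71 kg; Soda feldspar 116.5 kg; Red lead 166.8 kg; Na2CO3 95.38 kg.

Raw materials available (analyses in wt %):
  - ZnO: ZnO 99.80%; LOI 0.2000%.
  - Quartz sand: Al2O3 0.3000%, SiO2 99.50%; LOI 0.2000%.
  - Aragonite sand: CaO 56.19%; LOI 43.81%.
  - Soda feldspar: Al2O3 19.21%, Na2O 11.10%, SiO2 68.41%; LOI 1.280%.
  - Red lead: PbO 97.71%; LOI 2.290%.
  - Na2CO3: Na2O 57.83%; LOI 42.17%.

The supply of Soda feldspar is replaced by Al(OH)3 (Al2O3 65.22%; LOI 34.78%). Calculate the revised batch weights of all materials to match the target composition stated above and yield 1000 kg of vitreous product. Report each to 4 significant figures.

Revised batch per 1000 kg vitreous product:
  ZnO: 178.9 kg
  Quartz sand: 548.1 kg
  Aragonite sand: 37.71 kg
  Al(OH)3: 33.94 kg
  Red lead: 166.8 kg
  Na2CO3: 117.7 kg
Total batch = 1083 kg; LOI loss = 83.23 kg

Every computation maintains full float precision all the way through — intermediates appear with 4-significant-digit rounding across the worked steps — a single rounding completes every reported result — the derived quantities, including the six compositions, totals, the yield, net glass mass, ignition loss, are re-derived starting from the weights per 1000 kg of glass in full precision as they appear in question or answer.
Target masses of each oxide per 1000 kg vitreous product:
  Al2O3: 2.378% × 1000 = 23.78 kg
  Na2O: 6.809% × 1000 = 68.09 kg
  ZnO: 17.85% × 1000 = 178.5 kg
  CaO: 2.119% × 1000 = 21.19 kg
  PbO: 16.30% × 1000 = 163.0 kg
  SiO2: 54.54% × 1000 = 545.4 kg
Balance tally, oxide-wise, given the weights on record, on the stated basis (every target is met by its sum within answer rounding):
  Al2O3: 548.1·0.003000 + 33.94·0.6522 = 23.78 kg (target 23.78 kg)
  Na2O: 117.7·0.5783 = 68.07 kg (target 68.09 kg)
  ZnO: 178.9·0.9980 = 178.5 kg (target 178.5 kg)
  CaO: 37.71·0.5619 = 21.19 kg (target 21.19 kg)
  PbO: 166.8·0.9771 = 163.0 kg (target 163.0 kg)
  SiO2: 548.1·0.9950 = 545.4 kg (target 545.4 kg)
Glass-mass sanity pass: batch Σ − ignition loss = 999.9 kg (the Σ of target masses is 1000 kg; the stated basis being 1000 kg — rounding explains the deltas).
Adding the batch up: Σ batch = 1083 kg; the LOI term Σ batch·LOI equals 83.23 kg; glass ÷ batch gives a yield of 92.32%.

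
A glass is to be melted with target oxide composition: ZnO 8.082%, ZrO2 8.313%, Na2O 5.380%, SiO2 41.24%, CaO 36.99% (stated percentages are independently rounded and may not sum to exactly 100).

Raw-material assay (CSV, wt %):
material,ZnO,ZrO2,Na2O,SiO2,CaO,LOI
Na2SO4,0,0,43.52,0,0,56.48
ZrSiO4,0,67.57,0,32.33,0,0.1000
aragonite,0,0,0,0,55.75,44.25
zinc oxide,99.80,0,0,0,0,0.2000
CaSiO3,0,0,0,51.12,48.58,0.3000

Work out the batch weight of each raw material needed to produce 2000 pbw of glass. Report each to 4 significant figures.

Batch per 2000 pbw glass:
  Na2SO4: 247.2 pbw
  ZrSiO4: 246.1 pbw
  aragonite: 56.64 pbw
  zinc oxide: 162.0 pbw
  CaSiO3: 1458 pbw
Total batch = 2170 pbw; LOI loss = 169.6 pbw; yield = 92.18%

The whole derivation keeps exact precision in all steps — intermediates are printed, rounded to four significant figures, when written out. Each reported number takes just one rounding; derived quantities (five oxide percentages, the totals, the yield, ignition loss, net glass mass) are re-derived using the weight values for 2000 pbw of glass in exact precision precisely as stated by either problem or answer.
The oxide mass targets at 2000 pbw glass:
  ZnO: 8.082% × 2000 = 161.6 pbw
  ZrO2: 8.313% × 2000 = 166.3 pbw
  Na2O: 5.380% × 2000 = 107.6 pbw
  SiO2: 41.24% × 2000 = 824.8 pbw
  CaO: 36.99% × 2000 = 739.8 pbw
Balance tally, oxide-wise, given the weights on record, against the basis in use (every target is met by its sum given rounding of the digits):
  ZnO: 162.0·0.9980 = 161.7 pbw (target 161.6 pbw)
  ZrO2: 246.1·0.6757 = 166.3 pbw (target 166.3 pbw)
  Na2O: 247.2·0.4352 = 107.6 pbw (target 107.6 pbw)
  SiO2: 246.1·0.3233 + 1458·0.5112 = 824.9 pbw (target 824.8 pbw)
  CaO: 56.64·0.5575 + 1458·0.4858 = 739.9 pbw (target 739.8 pbw)
Glass mass check: Σ batch − LOI loss = 2000 pbw (per-oxide target masses sum to 2000 pbw; with the basis standing at 2000 pbw — gaps are rounding artifacts).
Batch total: Σ batch = 2170 pbw; loss to ignition Σ batch·LOI = 169.6 pbw; as yield: glass ÷ batch → 92.18%.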